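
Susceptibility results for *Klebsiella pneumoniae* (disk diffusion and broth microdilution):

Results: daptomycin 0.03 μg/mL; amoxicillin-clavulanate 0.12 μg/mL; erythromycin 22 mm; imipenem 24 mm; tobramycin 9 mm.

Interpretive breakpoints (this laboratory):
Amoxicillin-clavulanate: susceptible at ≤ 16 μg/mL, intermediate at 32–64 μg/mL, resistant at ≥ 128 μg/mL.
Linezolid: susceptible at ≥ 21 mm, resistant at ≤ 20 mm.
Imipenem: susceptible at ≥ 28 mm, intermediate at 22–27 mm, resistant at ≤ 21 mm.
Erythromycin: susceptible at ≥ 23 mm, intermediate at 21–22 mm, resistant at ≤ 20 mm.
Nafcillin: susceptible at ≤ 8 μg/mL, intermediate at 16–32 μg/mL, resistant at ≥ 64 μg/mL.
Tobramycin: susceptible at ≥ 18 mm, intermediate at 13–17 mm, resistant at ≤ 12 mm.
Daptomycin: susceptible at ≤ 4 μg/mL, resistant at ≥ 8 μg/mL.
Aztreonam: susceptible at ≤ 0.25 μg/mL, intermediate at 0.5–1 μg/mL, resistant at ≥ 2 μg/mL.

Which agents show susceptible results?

Daptomycin: 0.03 μg/mL is ≤ 4 μg/mL — Susceptible
Amoxicillin-clavulanate: 0.12 μg/mL is ≤ 16 μg/mL → Susceptible
Erythromycin: 22 mm is in 21–22 mm → I
Imipenem: 24 mm is in 22–27 mm ⇒ intermediate
Tobramycin 9 mm: ≤ 12 mm — R

daptomycin, amoxicillin-clavulanate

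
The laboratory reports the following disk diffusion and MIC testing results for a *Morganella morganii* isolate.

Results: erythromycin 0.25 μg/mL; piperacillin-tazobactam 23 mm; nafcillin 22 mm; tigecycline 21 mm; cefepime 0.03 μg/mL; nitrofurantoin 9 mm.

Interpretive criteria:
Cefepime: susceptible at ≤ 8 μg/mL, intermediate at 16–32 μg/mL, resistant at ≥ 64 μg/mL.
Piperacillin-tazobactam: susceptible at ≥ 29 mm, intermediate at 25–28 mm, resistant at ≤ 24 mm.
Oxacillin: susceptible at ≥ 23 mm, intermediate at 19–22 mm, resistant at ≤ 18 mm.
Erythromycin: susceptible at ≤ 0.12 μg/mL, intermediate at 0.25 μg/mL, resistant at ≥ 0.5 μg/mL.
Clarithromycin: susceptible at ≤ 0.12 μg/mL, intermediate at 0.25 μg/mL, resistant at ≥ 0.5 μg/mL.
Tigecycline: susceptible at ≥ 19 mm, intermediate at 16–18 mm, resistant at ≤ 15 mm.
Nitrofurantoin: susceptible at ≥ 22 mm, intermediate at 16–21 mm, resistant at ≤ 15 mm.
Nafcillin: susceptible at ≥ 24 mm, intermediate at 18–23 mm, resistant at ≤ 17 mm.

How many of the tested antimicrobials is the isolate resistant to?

2

Erythromycin 0.25 μg/mL: = 0.25 μg/mL — I
Piperacillin-tazobactam 23 mm: ≤ 24 mm ⇒ R
Nafcillin (22 mm) in 18–23 mm ⇒ Intermediate
Tigecycline (21 mm) ≥ 19 mm → S
Cefepime 0.03 μg/mL: ≤ 8 μg/mL — Susceptible
Nitrofurantoin: 9 mm is ≤ 15 mm — R
Resistant: 2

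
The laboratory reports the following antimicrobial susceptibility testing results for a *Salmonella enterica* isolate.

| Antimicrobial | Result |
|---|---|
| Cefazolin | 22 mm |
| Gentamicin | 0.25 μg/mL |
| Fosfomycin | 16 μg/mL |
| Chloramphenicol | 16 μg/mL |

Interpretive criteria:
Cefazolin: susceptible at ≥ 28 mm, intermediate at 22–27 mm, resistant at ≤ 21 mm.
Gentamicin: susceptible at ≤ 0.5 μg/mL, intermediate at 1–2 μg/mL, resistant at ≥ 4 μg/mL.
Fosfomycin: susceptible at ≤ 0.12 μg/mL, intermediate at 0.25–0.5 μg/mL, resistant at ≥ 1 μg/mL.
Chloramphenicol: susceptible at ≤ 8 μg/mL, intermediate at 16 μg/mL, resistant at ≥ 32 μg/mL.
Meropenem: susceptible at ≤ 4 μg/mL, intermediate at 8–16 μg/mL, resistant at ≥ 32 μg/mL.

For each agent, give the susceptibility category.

Cefazolin (22 mm) in 22–27 mm ⇒ intermediate
Gentamicin (0.25 μg/mL) ≤ 0.5 μg/mL → susceptible
Fosfomycin: 16 μg/mL is ≥ 1 μg/mL → R
Chloramphenicol 16 μg/mL: = 16 μg/mL → intermediate

I, S, R, I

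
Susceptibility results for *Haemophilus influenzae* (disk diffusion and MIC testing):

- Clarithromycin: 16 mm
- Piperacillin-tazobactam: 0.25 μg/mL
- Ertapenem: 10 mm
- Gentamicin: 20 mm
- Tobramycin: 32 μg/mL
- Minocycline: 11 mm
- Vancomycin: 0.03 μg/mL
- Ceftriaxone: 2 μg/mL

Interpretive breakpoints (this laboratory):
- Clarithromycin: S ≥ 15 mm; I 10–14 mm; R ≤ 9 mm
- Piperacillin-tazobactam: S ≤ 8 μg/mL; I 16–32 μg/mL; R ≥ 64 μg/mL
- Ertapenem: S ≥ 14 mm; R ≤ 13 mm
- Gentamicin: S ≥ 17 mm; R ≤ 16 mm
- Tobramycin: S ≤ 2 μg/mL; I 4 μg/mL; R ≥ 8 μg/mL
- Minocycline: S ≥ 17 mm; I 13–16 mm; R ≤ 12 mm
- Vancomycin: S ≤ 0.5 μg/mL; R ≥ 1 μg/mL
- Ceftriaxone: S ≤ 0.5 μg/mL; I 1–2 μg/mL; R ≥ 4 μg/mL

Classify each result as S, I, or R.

S, S, R, S, R, R, S, I

Clarithromycin (16 mm) ≥ 15 mm → susceptible
Piperacillin-tazobactam 0.25 μg/mL: ≤ 8 μg/mL → susceptible
Ertapenem: 10 mm is ≤ 13 mm ⇒ resistant
Gentamicin (20 mm) ≥ 17 mm → S
Tobramycin: 32 μg/mL is ≥ 8 μg/mL ⇒ R
Minocycline: 11 mm is ≤ 12 mm — Resistant
Vancomycin (0.03 μg/mL) ≤ 0.5 μg/mL — S
Ceftriaxone (2 μg/mL) in 1–2 μg/mL — Intermediate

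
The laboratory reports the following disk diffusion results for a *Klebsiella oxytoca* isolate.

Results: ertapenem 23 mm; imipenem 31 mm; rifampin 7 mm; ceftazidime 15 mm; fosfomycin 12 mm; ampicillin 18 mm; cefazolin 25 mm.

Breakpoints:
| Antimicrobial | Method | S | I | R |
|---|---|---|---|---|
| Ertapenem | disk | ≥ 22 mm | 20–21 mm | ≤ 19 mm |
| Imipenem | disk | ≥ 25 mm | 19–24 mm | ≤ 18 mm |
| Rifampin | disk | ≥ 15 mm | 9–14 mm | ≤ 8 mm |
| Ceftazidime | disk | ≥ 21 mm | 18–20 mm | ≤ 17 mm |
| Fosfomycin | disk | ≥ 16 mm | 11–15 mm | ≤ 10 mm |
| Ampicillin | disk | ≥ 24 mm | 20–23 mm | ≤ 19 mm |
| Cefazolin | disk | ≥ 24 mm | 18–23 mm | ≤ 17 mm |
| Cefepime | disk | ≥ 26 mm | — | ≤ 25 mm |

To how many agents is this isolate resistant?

Ertapenem: 23 mm is ≥ 22 mm — susceptible
Imipenem (31 mm) ≥ 25 mm → S
Rifampin (7 mm) ≤ 8 mm ⇒ resistant
Ceftazidime 15 mm: ≤ 17 mm ⇒ resistant
Fosfomycin (12 mm) in 11–15 mm — I
Ampicillin: 18 mm is ≤ 19 mm ⇒ R
Cefazolin 25 mm: ≥ 24 mm ⇒ Susceptible
Resistant: 3

3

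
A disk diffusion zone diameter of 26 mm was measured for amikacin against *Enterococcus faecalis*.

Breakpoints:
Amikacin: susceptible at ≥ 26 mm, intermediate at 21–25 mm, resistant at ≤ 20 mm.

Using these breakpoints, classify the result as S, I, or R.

Amikacin 26 mm: ≥ 26 mm ⇒ susceptible

S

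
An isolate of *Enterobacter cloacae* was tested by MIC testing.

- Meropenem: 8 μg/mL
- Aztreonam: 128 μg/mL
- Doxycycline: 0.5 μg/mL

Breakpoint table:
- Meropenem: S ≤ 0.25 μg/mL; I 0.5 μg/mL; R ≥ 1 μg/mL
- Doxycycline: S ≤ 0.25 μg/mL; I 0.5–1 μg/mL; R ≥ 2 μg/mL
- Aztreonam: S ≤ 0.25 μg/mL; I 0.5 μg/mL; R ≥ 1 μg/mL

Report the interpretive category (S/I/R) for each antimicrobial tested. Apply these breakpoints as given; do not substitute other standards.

R, R, I

Meropenem: 8 μg/mL is ≥ 1 μg/mL → Resistant
Aztreonam: 128 μg/mL is ≥ 1 μg/mL ⇒ R
Doxycycline: 0.5 μg/mL is in 0.5–1 μg/mL ⇒ I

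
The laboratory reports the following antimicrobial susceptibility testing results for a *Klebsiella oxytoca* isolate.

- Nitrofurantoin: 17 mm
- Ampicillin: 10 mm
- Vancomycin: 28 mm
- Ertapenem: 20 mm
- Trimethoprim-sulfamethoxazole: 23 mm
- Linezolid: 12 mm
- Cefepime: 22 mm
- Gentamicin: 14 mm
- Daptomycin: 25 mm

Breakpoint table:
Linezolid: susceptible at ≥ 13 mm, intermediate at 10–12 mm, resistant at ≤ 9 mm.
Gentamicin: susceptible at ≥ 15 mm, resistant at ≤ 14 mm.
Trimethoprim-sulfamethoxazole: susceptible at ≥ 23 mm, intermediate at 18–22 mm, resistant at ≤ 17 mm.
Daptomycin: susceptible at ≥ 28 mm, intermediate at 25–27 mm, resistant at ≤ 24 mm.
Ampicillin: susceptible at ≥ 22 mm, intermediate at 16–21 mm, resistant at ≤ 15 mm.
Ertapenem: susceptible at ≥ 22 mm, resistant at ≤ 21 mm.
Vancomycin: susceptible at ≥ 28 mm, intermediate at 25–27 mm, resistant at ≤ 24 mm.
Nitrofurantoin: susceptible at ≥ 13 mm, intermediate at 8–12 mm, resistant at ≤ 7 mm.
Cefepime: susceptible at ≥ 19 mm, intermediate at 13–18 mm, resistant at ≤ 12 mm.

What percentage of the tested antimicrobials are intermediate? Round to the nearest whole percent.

22%

Nitrofurantoin (17 mm) ≥ 13 mm → susceptible
Ampicillin 10 mm: ≤ 15 mm ⇒ R
Vancomycin (28 mm) ≥ 28 mm → S
Ertapenem 20 mm: ≤ 21 mm — resistant
Trimethoprim-sulfamethoxazole 23 mm: ≥ 23 mm — Susceptible
Linezolid (12 mm) in 10–12 mm ⇒ Intermediate
Cefepime (22 mm) ≥ 19 mm → S
Gentamicin: 14 mm is ≤ 14 mm ⇒ resistant
Daptomycin (25 mm) in 25–27 mm ⇒ intermediate
Intermediate: 2/9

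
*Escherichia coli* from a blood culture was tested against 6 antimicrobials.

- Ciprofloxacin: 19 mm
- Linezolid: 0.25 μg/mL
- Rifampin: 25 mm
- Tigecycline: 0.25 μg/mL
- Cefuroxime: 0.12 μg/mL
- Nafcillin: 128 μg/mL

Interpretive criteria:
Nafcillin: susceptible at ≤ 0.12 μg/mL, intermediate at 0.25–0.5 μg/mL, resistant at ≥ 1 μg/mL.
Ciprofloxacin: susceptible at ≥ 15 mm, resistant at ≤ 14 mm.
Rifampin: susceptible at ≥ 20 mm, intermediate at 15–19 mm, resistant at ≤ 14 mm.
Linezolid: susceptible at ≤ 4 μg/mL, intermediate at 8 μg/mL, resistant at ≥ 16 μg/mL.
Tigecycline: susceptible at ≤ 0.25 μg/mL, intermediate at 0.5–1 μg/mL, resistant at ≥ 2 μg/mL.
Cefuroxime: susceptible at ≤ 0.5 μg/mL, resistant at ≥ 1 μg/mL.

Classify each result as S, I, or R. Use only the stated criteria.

Ciprofloxacin: 19 mm is ≥ 15 mm ⇒ Susceptible
Linezolid 0.25 μg/mL: ≤ 4 μg/mL → susceptible
Rifampin 25 mm: ≥ 20 mm → S
Tigecycline 0.25 μg/mL: ≤ 0.25 μg/mL — S
Cefuroxime (0.12 μg/mL) ≤ 0.5 μg/mL ⇒ S
Nafcillin: 128 μg/mL is ≥ 1 μg/mL → resistant

S, S, S, S, S, R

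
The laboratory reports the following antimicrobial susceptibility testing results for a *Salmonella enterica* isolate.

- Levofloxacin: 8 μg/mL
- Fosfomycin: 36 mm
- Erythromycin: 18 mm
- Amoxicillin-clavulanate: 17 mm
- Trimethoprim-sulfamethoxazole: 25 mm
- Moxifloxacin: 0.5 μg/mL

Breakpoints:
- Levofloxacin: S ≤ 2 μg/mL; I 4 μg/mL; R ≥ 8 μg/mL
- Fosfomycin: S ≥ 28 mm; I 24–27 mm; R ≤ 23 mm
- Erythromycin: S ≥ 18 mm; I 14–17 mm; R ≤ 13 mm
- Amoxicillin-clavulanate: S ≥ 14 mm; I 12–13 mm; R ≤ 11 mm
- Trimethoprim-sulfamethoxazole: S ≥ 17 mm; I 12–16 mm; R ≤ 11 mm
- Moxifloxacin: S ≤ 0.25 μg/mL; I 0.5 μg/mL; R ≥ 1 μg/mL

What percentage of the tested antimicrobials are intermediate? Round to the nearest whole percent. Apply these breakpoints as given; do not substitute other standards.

17%

Levofloxacin (8 μg/mL) ≥ 8 μg/mL ⇒ Resistant
Fosfomycin (36 mm) ≥ 28 mm ⇒ Susceptible
Erythromycin (18 mm) ≥ 18 mm — susceptible
Amoxicillin-clavulanate 17 mm: ≥ 14 mm ⇒ Susceptible
Trimethoprim-sulfamethoxazole 25 mm: ≥ 17 mm ⇒ susceptible
Moxifloxacin: 0.5 μg/mL is = 0.5 μg/mL → intermediate
Intermediate: 1/6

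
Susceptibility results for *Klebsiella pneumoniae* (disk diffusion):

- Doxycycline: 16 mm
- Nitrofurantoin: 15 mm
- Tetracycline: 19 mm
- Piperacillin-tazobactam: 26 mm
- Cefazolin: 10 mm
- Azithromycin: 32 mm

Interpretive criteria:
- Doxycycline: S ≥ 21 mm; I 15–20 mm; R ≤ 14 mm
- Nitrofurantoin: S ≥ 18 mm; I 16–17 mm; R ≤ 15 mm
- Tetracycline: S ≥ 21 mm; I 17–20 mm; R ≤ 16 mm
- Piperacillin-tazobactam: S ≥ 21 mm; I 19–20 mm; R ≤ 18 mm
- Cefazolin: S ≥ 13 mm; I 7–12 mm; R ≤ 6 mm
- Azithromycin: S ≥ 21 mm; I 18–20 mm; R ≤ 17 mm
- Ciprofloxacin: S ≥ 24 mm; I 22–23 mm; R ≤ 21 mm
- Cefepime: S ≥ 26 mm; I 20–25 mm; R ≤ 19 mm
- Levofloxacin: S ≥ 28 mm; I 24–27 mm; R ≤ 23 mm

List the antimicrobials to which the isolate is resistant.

nitrofurantoin

Doxycycline (16 mm) in 15–20 mm — Intermediate
Nitrofurantoin 15 mm: ≤ 15 mm ⇒ resistant
Tetracycline 19 mm: in 17–20 mm ⇒ Intermediate
Piperacillin-tazobactam 26 mm: ≥ 21 mm — S
Cefazolin: 10 mm is in 7–12 mm → intermediate
Azithromycin (32 mm) ≥ 21 mm → S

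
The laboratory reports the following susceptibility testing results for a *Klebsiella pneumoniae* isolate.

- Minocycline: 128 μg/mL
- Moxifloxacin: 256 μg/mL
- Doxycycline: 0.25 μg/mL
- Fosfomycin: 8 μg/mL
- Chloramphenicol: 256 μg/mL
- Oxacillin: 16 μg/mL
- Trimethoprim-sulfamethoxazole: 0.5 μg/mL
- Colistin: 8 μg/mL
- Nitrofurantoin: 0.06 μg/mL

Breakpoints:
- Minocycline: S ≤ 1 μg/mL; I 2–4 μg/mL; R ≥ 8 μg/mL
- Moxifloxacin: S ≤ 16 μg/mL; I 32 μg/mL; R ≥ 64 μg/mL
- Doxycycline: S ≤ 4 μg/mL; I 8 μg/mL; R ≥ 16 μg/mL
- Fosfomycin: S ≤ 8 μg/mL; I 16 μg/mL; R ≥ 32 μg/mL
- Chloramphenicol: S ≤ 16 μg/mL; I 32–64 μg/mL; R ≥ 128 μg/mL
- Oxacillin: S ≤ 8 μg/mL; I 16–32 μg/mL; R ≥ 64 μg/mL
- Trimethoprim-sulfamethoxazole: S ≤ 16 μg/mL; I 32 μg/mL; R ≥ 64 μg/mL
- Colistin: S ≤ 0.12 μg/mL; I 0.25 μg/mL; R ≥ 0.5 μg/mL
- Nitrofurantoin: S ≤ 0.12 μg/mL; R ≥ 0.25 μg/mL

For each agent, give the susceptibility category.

R, R, S, S, R, I, S, R, S

Minocycline: 128 μg/mL is ≥ 8 μg/mL ⇒ resistant
Moxifloxacin 256 μg/mL: ≥ 64 μg/mL — R
Doxycycline: 0.25 μg/mL is ≤ 4 μg/mL — susceptible
Fosfomycin: 8 μg/mL is ≤ 8 μg/mL → susceptible
Chloramphenicol: 256 μg/mL is ≥ 128 μg/mL → R
Oxacillin: 16 μg/mL is in 16–32 μg/mL — I
Trimethoprim-sulfamethoxazole 0.5 μg/mL: ≤ 16 μg/mL ⇒ S
Colistin 8 μg/mL: ≥ 0.5 μg/mL — resistant
Nitrofurantoin 0.06 μg/mL: ≤ 0.12 μg/mL — S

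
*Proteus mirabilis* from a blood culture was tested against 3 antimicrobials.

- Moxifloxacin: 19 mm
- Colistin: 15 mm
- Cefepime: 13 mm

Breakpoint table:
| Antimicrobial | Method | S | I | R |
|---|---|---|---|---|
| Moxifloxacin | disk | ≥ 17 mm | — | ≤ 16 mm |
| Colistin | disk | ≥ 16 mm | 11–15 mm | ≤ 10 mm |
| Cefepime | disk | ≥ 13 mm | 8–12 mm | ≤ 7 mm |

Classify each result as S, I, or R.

S, I, S

Moxifloxacin: 19 mm is ≥ 17 mm ⇒ Susceptible
Colistin: 15 mm is in 11–15 mm → intermediate
Cefepime (13 mm) ≥ 13 mm ⇒ S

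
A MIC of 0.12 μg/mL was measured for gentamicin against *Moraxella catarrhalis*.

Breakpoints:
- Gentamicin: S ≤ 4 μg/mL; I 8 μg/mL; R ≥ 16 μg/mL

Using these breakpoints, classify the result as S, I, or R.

Gentamicin: 0.12 μg/mL is ≤ 4 μg/mL → S

Susceptible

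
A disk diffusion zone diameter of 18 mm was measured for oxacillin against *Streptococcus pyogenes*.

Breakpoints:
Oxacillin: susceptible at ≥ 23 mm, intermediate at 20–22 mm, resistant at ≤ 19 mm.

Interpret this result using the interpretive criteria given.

R

Oxacillin (18 mm) ≤ 19 mm ⇒ Resistant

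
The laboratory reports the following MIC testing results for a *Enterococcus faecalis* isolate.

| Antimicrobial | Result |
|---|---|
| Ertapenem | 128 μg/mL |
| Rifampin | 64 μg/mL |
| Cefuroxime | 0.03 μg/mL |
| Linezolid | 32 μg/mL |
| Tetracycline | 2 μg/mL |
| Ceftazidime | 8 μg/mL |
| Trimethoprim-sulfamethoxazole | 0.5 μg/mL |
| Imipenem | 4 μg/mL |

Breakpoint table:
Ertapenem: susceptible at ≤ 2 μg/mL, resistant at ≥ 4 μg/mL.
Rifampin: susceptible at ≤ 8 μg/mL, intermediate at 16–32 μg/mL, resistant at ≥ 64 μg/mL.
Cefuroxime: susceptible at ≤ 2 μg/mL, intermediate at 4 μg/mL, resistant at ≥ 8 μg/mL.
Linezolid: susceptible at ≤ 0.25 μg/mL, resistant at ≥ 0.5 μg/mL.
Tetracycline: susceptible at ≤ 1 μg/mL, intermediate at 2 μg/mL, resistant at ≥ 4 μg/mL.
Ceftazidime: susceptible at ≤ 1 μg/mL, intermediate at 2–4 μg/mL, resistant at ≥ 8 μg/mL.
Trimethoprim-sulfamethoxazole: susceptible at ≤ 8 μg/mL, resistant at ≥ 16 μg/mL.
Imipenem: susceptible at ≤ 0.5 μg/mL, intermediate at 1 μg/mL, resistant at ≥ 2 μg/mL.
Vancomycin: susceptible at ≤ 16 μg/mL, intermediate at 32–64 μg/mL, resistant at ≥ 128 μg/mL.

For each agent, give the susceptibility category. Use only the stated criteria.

R, R, S, R, I, R, S, R

Ertapenem 128 μg/mL: ≥ 4 μg/mL → R
Rifampin (64 μg/mL) ≥ 64 μg/mL ⇒ resistant
Cefuroxime (0.03 μg/mL) ≤ 2 μg/mL → Susceptible
Linezolid (32 μg/mL) ≥ 0.5 μg/mL ⇒ R
Tetracycline: 2 μg/mL is = 2 μg/mL → intermediate
Ceftazidime 8 μg/mL: ≥ 8 μg/mL — Resistant
Trimethoprim-sulfamethoxazole 0.5 μg/mL: ≤ 8 μg/mL — S
Imipenem: 4 μg/mL is ≥ 2 μg/mL ⇒ resistant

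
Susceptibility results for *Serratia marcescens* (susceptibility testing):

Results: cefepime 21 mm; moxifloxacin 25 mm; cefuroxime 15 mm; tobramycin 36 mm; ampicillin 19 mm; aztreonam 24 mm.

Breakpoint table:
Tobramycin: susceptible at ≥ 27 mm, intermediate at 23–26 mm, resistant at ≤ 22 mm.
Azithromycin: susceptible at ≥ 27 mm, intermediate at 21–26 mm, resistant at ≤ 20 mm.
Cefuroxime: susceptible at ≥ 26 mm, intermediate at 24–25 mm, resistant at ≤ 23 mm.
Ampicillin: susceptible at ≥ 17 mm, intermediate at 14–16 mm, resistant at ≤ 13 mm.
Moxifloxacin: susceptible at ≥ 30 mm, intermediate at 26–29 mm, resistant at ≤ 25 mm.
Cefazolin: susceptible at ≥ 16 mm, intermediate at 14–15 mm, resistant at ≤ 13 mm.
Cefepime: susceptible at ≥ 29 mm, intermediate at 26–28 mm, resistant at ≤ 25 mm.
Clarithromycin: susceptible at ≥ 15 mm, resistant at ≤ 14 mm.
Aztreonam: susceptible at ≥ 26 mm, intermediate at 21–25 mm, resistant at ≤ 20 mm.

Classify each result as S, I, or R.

R, R, R, S, S, I

Cefepime (21 mm) ≤ 25 mm → R
Moxifloxacin: 25 mm is ≤ 25 mm — R
Cefuroxime (15 mm) ≤ 23 mm ⇒ R
Tobramycin 36 mm: ≥ 27 mm ⇒ S
Ampicillin 19 mm: ≥ 17 mm ⇒ susceptible
Aztreonam (24 mm) in 21–25 mm → I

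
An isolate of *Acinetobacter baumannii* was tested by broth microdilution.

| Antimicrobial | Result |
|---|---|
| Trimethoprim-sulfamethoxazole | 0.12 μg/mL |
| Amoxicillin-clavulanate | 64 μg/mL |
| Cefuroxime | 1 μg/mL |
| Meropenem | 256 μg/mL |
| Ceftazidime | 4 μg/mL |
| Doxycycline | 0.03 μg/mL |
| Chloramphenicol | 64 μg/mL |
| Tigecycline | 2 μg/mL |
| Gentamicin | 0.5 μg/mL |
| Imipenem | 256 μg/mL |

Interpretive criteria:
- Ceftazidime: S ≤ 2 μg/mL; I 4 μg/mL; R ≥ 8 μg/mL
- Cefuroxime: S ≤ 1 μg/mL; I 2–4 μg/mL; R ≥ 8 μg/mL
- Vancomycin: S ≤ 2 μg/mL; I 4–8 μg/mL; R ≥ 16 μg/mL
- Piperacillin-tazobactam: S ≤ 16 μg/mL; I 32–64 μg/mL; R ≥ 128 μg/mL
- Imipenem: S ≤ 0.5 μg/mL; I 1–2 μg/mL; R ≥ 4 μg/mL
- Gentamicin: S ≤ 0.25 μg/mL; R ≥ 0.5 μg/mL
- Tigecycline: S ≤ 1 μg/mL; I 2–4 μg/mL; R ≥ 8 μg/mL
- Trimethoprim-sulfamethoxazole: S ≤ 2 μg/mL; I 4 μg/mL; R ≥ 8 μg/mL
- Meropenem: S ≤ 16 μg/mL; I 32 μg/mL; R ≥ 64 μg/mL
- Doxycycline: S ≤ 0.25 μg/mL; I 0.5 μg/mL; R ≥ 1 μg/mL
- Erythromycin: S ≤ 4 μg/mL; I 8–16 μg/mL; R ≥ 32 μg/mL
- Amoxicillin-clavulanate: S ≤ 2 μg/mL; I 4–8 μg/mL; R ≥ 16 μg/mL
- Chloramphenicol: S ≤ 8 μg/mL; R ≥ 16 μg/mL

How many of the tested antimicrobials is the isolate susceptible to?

3

Trimethoprim-sulfamethoxazole: 0.12 μg/mL is ≤ 2 μg/mL → susceptible
Amoxicillin-clavulanate (64 μg/mL) ≥ 16 μg/mL — resistant
Cefuroxime: 1 μg/mL is ≤ 1 μg/mL ⇒ Susceptible
Meropenem 256 μg/mL: ≥ 64 μg/mL → Resistant
Ceftazidime: 4 μg/mL is = 4 μg/mL → Intermediate
Doxycycline: 0.03 μg/mL is ≤ 0.25 μg/mL — Susceptible
Chloramphenicol 64 μg/mL: ≥ 16 μg/mL → resistant
Tigecycline: 2 μg/mL is in 2–4 μg/mL — Intermediate
Gentamicin: 0.5 μg/mL is ≥ 0.5 μg/mL → resistant
Imipenem 256 μg/mL: ≥ 4 μg/mL — resistant
Susceptible: 3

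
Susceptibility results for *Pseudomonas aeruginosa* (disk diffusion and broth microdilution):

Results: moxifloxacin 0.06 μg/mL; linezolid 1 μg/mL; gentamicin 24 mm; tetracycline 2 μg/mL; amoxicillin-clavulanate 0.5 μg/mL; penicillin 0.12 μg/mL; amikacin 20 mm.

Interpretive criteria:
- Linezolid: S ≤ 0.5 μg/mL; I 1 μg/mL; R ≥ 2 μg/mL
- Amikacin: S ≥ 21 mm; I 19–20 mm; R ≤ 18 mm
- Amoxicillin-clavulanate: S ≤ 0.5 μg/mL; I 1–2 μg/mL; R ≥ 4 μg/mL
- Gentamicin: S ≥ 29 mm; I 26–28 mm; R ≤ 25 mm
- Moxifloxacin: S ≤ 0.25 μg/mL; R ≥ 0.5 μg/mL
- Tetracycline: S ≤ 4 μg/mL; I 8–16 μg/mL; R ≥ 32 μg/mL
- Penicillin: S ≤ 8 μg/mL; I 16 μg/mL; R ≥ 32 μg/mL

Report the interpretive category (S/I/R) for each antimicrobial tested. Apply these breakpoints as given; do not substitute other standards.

S, I, R, S, S, S, I

Moxifloxacin 0.06 μg/mL: ≤ 0.25 μg/mL ⇒ Susceptible
Linezolid: 1 μg/mL is = 1 μg/mL → I
Gentamicin: 24 mm is ≤ 25 mm ⇒ Resistant
Tetracycline (2 μg/mL) ≤ 4 μg/mL — susceptible
Amoxicillin-clavulanate (0.5 μg/mL) ≤ 0.5 μg/mL ⇒ S
Penicillin 0.12 μg/mL: ≤ 8 μg/mL — S
Amikacin: 20 mm is in 19–20 mm ⇒ I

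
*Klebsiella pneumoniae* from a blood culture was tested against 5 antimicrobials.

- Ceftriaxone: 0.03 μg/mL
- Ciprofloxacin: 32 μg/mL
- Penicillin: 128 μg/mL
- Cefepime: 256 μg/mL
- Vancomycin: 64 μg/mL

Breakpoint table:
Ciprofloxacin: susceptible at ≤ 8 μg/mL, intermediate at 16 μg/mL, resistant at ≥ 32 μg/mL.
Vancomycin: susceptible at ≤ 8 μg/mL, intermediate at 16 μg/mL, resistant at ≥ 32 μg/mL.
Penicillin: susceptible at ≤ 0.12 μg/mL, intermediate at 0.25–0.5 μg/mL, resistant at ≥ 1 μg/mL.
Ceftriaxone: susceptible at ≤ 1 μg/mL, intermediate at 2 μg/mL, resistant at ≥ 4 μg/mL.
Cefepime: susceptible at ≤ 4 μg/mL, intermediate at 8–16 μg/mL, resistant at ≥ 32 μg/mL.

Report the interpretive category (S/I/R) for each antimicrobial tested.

Ceftriaxone: 0.03 μg/mL is ≤ 1 μg/mL → Susceptible
Ciprofloxacin: 32 μg/mL is ≥ 32 μg/mL — Resistant
Penicillin 128 μg/mL: ≥ 1 μg/mL → Resistant
Cefepime (256 μg/mL) ≥ 32 μg/mL — resistant
Vancomycin 64 μg/mL: ≥ 32 μg/mL — Resistant

S, R, R, R, R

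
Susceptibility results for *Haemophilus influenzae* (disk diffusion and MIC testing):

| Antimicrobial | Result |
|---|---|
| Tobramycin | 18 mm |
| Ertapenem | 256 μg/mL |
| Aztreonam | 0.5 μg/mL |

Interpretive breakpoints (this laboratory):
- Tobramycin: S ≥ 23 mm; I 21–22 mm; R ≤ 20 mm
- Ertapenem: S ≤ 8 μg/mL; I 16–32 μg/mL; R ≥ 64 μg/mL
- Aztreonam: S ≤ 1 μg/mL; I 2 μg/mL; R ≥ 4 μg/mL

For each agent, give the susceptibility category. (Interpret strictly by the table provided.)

R, R, S

Tobramycin (18 mm) ≤ 20 mm — Resistant
Ertapenem: 256 μg/mL is ≥ 64 μg/mL ⇒ resistant
Aztreonam (0.5 μg/mL) ≤ 1 μg/mL — Susceptible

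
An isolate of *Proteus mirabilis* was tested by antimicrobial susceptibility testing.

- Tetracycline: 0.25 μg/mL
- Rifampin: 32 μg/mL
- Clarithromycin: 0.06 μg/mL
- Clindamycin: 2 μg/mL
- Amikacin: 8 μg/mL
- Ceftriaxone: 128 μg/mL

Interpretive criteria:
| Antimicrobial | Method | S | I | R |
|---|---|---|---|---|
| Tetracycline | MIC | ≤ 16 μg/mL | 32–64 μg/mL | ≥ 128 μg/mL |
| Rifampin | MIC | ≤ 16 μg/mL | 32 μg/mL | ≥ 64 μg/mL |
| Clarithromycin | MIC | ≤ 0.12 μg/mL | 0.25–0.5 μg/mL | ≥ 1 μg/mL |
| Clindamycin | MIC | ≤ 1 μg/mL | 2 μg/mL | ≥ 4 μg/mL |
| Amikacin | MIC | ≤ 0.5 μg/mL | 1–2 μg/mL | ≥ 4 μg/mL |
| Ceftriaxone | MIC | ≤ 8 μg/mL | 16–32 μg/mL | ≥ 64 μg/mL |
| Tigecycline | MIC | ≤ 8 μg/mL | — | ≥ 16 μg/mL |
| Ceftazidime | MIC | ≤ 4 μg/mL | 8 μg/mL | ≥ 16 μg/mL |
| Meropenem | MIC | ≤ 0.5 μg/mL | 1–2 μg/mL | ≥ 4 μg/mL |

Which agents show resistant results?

amikacin, ceftriaxone

Tetracycline 0.25 μg/mL: ≤ 16 μg/mL ⇒ Susceptible
Rifampin: 32 μg/mL is = 32 μg/mL — Intermediate
Clarithromycin 0.06 μg/mL: ≤ 0.12 μg/mL ⇒ Susceptible
Clindamycin 2 μg/mL: = 2 μg/mL — I
Amikacin: 8 μg/mL is ≥ 4 μg/mL → R
Ceftriaxone: 128 μg/mL is ≥ 64 μg/mL — resistant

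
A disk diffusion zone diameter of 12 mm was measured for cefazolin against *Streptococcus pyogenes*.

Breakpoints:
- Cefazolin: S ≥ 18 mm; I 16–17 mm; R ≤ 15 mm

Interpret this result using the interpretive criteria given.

Resistant

Cefazolin 12 mm: ≤ 15 mm ⇒ R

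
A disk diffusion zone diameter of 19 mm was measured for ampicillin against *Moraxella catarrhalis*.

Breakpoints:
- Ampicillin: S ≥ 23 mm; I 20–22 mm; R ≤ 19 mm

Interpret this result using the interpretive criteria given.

Resistant

Ampicillin (19 mm) ≤ 19 mm ⇒ R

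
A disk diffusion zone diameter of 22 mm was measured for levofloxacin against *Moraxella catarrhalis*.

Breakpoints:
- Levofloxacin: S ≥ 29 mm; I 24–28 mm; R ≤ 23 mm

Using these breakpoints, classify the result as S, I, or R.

Resistant

Levofloxacin 22 mm: ≤ 23 mm — resistant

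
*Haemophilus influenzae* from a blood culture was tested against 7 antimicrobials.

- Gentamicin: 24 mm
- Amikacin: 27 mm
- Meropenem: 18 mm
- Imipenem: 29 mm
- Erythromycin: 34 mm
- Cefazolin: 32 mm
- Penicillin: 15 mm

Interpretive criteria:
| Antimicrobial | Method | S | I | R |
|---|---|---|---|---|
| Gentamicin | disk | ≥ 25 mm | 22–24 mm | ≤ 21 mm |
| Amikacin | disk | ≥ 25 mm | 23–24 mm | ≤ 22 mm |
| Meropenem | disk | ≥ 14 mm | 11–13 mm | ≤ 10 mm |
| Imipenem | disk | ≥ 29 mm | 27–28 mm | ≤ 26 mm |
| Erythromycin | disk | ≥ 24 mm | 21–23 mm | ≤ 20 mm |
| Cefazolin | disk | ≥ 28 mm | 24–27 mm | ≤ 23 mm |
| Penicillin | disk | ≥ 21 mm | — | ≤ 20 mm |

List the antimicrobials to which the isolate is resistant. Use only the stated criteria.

Gentamicin (24 mm) in 22–24 mm — I
Amikacin: 27 mm is ≥ 25 mm ⇒ Susceptible
Meropenem (18 mm) ≥ 14 mm — susceptible
Imipenem 29 mm: ≥ 29 mm ⇒ Susceptible
Erythromycin: 34 mm is ≥ 24 mm ⇒ susceptible
Cefazolin (32 mm) ≥ 28 mm ⇒ susceptible
Penicillin 15 mm: ≤ 20 mm ⇒ Resistant

penicillin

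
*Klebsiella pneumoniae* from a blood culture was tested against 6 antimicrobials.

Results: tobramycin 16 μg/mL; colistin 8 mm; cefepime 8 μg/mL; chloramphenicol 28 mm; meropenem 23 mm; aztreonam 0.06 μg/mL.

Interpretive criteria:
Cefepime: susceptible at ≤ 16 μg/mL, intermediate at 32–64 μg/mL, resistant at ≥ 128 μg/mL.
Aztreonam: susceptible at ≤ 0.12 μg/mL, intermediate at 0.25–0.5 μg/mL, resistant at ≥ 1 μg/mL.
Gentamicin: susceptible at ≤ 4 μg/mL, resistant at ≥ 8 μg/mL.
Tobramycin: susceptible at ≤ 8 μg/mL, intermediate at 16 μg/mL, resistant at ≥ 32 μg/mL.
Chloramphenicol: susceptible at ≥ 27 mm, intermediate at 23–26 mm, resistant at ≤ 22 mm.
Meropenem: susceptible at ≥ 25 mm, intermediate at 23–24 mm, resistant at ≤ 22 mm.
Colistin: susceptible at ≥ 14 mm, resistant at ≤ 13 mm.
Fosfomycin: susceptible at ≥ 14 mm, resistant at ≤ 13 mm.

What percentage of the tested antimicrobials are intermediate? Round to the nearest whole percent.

Tobramycin (16 μg/mL) = 16 μg/mL ⇒ Intermediate
Colistin: 8 mm is ≤ 13 mm ⇒ Resistant
Cefepime 8 μg/mL: ≤ 16 μg/mL → susceptible
Chloramphenicol (28 mm) ≥ 27 mm ⇒ S
Meropenem (23 mm) in 23–24 mm → intermediate
Aztreonam: 0.06 μg/mL is ≤ 0.12 μg/mL — S
Intermediate: 2/6

33%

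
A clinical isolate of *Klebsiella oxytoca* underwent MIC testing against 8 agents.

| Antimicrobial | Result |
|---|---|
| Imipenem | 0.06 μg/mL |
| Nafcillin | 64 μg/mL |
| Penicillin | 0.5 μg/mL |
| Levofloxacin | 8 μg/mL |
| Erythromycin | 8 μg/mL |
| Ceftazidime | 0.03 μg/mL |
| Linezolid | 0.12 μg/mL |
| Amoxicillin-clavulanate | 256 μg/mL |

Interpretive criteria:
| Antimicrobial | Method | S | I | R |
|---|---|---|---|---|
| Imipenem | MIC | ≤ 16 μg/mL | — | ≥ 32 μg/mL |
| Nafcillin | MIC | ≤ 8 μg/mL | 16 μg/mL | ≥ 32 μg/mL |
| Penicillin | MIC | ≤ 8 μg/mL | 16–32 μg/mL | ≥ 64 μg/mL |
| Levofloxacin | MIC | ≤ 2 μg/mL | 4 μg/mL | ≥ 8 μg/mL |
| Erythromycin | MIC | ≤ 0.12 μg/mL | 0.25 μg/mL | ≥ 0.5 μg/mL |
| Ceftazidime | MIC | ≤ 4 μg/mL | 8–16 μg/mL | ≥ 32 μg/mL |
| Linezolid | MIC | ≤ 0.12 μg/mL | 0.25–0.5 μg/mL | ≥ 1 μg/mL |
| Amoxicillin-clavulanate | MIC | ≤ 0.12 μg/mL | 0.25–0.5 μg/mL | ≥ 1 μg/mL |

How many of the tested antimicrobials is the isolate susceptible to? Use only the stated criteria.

4

Imipenem: 0.06 μg/mL is ≤ 16 μg/mL → S
Nafcillin (64 μg/mL) ≥ 32 μg/mL → resistant
Penicillin: 0.5 μg/mL is ≤ 8 μg/mL ⇒ susceptible
Levofloxacin (8 μg/mL) ≥ 8 μg/mL → resistant
Erythromycin 8 μg/mL: ≥ 0.5 μg/mL — R
Ceftazidime (0.03 μg/mL) ≤ 4 μg/mL ⇒ Susceptible
Linezolid: 0.12 μg/mL is ≤ 0.12 μg/mL → S
Amoxicillin-clavulanate: 256 μg/mL is ≥ 1 μg/mL — resistant
Susceptible: 4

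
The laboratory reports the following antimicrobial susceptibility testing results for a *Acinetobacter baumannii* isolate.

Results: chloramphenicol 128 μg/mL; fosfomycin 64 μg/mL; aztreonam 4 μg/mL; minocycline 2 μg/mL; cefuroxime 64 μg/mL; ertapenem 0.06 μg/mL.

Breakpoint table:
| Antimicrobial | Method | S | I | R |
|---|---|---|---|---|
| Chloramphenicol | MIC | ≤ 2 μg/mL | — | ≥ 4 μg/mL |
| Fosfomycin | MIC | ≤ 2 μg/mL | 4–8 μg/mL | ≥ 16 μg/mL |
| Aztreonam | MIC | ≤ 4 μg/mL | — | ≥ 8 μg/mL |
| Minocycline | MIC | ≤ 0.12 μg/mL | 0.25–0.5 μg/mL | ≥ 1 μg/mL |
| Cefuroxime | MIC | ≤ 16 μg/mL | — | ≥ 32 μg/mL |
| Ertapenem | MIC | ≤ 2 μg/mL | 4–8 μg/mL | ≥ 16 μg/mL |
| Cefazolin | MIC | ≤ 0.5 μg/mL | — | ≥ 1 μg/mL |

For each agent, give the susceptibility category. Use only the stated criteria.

Chloramphenicol 128 μg/mL: ≥ 4 μg/mL ⇒ Resistant
Fosfomycin: 64 μg/mL is ≥ 16 μg/mL — R
Aztreonam (4 μg/mL) ≤ 4 μg/mL ⇒ Susceptible
Minocycline (2 μg/mL) ≥ 1 μg/mL → Resistant
Cefuroxime: 64 μg/mL is ≥ 32 μg/mL — resistant
Ertapenem (0.06 μg/mL) ≤ 2 μg/mL → S

R, R, S, R, R, S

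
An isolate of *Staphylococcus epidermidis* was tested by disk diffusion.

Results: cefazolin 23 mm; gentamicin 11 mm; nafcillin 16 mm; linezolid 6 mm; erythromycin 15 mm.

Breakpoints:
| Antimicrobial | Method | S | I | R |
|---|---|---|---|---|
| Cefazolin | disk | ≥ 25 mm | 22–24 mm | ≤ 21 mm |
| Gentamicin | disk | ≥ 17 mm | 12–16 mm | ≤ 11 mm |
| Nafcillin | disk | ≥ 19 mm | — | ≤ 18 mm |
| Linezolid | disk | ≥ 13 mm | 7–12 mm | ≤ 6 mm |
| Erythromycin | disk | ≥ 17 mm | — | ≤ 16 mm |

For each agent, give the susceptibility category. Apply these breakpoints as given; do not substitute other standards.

I, R, R, R, R

Cefazolin 23 mm: in 22–24 mm — intermediate
Gentamicin: 11 mm is ≤ 11 mm ⇒ Resistant
Nafcillin 16 mm: ≤ 18 mm ⇒ Resistant
Linezolid: 6 mm is ≤ 6 mm → Resistant
Erythromycin 15 mm: ≤ 16 mm ⇒ Resistant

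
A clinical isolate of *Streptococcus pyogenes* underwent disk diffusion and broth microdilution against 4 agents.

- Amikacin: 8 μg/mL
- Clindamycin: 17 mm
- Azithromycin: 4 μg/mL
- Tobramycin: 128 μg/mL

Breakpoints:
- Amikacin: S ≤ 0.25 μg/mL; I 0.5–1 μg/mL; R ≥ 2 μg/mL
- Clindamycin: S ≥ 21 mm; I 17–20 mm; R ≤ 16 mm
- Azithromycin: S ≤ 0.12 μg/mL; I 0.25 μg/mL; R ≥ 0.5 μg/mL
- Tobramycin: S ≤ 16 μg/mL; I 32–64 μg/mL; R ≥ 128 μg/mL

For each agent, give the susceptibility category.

R, I, R, R

Amikacin: 8 μg/mL is ≥ 2 μg/mL → resistant
Clindamycin (17 mm) in 17–20 mm ⇒ Intermediate
Azithromycin (4 μg/mL) ≥ 0.5 μg/mL → Resistant
Tobramycin (128 μg/mL) ≥ 128 μg/mL → resistant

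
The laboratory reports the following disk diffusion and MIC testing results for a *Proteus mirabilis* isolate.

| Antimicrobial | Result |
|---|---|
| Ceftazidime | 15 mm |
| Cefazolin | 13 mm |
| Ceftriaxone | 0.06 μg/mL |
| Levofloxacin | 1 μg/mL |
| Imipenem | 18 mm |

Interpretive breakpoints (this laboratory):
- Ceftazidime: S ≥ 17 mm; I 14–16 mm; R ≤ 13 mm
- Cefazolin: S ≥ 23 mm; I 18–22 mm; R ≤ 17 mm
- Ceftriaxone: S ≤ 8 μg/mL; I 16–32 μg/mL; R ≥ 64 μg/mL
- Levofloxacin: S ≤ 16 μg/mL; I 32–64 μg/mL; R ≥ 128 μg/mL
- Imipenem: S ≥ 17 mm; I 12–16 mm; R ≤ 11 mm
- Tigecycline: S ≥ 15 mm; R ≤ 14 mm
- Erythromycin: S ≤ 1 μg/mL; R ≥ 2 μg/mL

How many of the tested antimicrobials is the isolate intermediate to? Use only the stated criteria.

1

Ceftazidime: 15 mm is in 14–16 mm → intermediate
Cefazolin: 13 mm is ≤ 17 mm → R
Ceftriaxone 0.06 μg/mL: ≤ 8 μg/mL → S
Levofloxacin: 1 μg/mL is ≤ 16 μg/mL ⇒ S
Imipenem: 18 mm is ≥ 17 mm → susceptible
Intermediate: 1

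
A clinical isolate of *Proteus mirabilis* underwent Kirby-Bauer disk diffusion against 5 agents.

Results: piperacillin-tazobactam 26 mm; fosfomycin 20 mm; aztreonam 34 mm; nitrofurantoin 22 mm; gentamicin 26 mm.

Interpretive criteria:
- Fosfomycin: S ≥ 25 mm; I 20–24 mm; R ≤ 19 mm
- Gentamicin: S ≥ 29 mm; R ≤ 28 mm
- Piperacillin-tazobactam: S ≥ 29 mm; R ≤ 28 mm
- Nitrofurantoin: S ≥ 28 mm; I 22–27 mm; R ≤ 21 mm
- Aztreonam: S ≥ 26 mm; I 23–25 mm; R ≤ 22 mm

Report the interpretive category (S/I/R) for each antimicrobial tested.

Piperacillin-tazobactam 26 mm: ≤ 28 mm ⇒ Resistant
Fosfomycin: 20 mm is in 20–24 mm ⇒ intermediate
Aztreonam 34 mm: ≥ 26 mm — susceptible
Nitrofurantoin: 22 mm is in 22–27 mm — I
Gentamicin (26 mm) ≤ 28 mm → Resistant

R, I, S, I, R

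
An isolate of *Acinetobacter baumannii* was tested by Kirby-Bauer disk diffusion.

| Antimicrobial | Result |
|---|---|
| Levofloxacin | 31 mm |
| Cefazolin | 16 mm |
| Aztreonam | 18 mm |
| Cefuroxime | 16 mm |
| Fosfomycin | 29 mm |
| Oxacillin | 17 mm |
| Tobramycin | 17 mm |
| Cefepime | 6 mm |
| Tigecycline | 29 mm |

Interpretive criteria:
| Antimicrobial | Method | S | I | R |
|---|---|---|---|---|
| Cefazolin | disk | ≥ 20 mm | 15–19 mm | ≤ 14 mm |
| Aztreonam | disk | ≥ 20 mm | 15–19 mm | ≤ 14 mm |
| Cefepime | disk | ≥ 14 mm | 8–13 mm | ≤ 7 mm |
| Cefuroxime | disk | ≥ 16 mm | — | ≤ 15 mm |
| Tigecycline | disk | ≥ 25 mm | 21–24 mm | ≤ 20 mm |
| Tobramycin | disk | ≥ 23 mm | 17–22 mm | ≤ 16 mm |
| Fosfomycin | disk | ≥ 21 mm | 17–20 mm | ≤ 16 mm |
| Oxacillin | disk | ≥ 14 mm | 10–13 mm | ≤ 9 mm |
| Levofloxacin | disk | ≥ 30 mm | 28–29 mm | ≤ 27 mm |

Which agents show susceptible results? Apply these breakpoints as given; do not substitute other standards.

Levofloxacin 31 mm: ≥ 30 mm ⇒ S
Cefazolin: 16 mm is in 15–19 mm ⇒ Intermediate
Aztreonam 18 mm: in 15–19 mm ⇒ intermediate
Cefuroxime (16 mm) ≥ 16 mm → Susceptible
Fosfomycin (29 mm) ≥ 21 mm — Susceptible
Oxacillin 17 mm: ≥ 14 mm → Susceptible
Tobramycin (17 mm) in 17–22 mm — Intermediate
Cefepime 6 mm: ≤ 7 mm ⇒ Resistant
Tigecycline: 29 mm is ≥ 25 mm → S

levofloxacin, cefuroxime, fosfomycin, oxacillin, tigecycline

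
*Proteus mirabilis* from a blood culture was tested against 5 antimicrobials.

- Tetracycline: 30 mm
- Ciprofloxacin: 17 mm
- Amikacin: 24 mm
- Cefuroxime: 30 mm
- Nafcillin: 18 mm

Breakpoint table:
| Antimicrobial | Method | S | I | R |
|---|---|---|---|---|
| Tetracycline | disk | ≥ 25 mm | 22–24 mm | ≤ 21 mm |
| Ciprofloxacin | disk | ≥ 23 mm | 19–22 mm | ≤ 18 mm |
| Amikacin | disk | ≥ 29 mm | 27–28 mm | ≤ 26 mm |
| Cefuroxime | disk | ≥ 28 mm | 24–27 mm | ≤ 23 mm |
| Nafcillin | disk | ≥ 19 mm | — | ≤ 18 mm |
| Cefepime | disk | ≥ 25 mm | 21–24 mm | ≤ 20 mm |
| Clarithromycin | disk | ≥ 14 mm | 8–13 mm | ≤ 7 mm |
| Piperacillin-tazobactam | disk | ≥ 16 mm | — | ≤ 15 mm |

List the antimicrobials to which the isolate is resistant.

Tetracycline 30 mm: ≥ 25 mm ⇒ susceptible
Ciprofloxacin (17 mm) ≤ 18 mm → Resistant
Amikacin (24 mm) ≤ 26 mm → R
Cefuroxime 30 mm: ≥ 28 mm — S
Nafcillin (18 mm) ≤ 18 mm → Resistant

ciprofloxacin, amikacin, nafcillin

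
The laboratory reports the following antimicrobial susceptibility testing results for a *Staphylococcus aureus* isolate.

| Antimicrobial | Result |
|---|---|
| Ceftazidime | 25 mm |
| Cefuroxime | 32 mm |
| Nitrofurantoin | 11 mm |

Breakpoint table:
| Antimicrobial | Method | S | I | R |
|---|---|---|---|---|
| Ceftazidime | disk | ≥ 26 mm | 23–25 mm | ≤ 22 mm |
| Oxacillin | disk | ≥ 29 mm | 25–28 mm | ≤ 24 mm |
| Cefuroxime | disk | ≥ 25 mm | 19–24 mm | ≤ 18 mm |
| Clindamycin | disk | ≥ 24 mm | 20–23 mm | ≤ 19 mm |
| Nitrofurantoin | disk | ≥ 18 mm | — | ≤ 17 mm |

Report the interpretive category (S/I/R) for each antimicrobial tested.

I, S, R

Ceftazidime: 25 mm is in 23–25 mm ⇒ Intermediate
Cefuroxime 32 mm: ≥ 25 mm — S
Nitrofurantoin 11 mm: ≤ 17 mm — R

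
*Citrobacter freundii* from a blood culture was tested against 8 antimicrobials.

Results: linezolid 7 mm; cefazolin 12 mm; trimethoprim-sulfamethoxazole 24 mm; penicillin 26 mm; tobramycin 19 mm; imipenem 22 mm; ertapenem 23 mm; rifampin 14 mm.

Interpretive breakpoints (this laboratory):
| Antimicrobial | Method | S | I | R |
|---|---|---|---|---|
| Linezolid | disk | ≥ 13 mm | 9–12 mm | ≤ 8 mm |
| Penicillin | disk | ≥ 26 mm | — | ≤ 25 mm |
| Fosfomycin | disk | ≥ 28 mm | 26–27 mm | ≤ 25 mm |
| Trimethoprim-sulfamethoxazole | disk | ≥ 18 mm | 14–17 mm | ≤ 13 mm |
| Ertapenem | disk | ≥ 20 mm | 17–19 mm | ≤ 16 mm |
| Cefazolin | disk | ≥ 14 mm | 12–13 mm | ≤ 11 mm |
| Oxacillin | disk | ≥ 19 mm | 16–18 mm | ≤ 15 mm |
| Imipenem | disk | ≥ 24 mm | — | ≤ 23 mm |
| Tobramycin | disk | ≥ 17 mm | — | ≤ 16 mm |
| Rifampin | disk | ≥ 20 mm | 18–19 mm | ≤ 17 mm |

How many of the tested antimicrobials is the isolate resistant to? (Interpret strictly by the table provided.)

Linezolid: 7 mm is ≤ 8 mm — resistant
Cefazolin: 12 mm is in 12–13 mm ⇒ intermediate
Trimethoprim-sulfamethoxazole: 24 mm is ≥ 18 mm ⇒ Susceptible
Penicillin 26 mm: ≥ 26 mm ⇒ S
Tobramycin: 19 mm is ≥ 17 mm → susceptible
Imipenem: 22 mm is ≤ 23 mm ⇒ Resistant
Ertapenem (23 mm) ≥ 20 mm → S
Rifampin (14 mm) ≤ 17 mm → resistant
Resistant: 3

3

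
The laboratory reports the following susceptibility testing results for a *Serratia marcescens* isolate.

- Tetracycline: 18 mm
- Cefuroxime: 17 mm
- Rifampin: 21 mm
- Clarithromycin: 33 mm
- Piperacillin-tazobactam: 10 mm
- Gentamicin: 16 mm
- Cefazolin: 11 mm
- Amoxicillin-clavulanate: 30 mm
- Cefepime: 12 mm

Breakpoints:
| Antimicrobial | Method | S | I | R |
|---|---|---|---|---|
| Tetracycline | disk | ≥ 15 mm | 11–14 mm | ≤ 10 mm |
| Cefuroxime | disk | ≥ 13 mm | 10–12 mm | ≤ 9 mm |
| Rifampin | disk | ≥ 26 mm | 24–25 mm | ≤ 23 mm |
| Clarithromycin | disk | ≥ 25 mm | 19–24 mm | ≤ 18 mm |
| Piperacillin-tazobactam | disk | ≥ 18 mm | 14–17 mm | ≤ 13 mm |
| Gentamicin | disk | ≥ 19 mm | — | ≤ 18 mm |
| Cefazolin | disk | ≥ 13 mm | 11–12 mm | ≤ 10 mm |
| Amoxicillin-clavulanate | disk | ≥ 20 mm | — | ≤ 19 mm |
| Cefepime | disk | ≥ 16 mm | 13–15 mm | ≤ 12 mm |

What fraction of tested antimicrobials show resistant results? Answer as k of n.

Tetracycline 18 mm: ≥ 15 mm → susceptible
Cefuroxime 17 mm: ≥ 13 mm → S
Rifampin: 21 mm is ≤ 23 mm — Resistant
Clarithromycin (33 mm) ≥ 25 mm → susceptible
Piperacillin-tazobactam: 10 mm is ≤ 13 mm ⇒ resistant
Gentamicin: 16 mm is ≤ 18 mm ⇒ R
Cefazolin (11 mm) in 11–12 mm → I
Amoxicillin-clavulanate 30 mm: ≥ 20 mm ⇒ susceptible
Cefepime (12 mm) ≤ 12 mm ⇒ R
Resistant: 4/9

4 of 9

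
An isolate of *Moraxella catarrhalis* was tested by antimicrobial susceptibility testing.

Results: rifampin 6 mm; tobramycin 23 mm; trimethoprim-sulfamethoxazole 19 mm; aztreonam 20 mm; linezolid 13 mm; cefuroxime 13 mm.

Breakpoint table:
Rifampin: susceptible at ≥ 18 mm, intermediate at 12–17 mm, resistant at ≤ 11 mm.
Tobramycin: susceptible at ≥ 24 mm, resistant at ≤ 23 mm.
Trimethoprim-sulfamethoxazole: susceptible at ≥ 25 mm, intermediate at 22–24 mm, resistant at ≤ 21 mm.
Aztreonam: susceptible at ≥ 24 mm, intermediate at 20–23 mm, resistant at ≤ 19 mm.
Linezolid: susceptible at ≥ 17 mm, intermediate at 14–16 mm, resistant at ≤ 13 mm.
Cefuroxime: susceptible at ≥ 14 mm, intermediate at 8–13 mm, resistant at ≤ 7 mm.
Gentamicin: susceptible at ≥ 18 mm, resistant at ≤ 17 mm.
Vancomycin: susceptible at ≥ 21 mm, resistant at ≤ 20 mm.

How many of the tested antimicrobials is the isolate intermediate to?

Rifampin (6 mm) ≤ 11 mm ⇒ R
Tobramycin: 23 mm is ≤ 23 mm — R
Trimethoprim-sulfamethoxazole 19 mm: ≤ 21 mm — resistant
Aztreonam (20 mm) in 20–23 mm ⇒ Intermediate
Linezolid 13 mm: ≤ 13 mm → Resistant
Cefuroxime (13 mm) in 8–13 mm ⇒ Intermediate
Intermediate: 2

2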